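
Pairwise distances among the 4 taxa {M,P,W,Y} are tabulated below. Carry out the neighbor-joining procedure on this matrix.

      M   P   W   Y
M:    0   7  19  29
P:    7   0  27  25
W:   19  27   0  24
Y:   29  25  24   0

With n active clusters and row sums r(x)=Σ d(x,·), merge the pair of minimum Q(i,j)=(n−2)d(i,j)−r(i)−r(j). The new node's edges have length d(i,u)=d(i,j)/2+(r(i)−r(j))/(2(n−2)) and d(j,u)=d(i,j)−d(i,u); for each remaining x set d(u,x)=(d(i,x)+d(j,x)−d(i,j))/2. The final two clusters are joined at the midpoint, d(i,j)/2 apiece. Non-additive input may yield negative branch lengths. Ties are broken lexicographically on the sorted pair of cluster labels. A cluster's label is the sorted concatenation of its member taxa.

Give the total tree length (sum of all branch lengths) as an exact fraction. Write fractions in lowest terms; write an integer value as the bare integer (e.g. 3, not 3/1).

iteration 1: select M,P (d=7, Q=-100); attach at lengths (5/2, 9/2); label the merged cluster MP
  updated: d(MP,W)=39/2, d(MP,Y)=47/2
iteration 2: select MP,W (d=39/2, Q=-67); attach at lengths (19/2, 10); label the merged cluster MPW
  updated: d(MPW,Y)=14
iteration 3: select MPW,Y (d=14); attach at lengths (7, 7); label the merged cluster MPWY
final tree: (((M:5/2,P:9/2):19/2,W:10):7,Y:7)
total length: 81/2

81/2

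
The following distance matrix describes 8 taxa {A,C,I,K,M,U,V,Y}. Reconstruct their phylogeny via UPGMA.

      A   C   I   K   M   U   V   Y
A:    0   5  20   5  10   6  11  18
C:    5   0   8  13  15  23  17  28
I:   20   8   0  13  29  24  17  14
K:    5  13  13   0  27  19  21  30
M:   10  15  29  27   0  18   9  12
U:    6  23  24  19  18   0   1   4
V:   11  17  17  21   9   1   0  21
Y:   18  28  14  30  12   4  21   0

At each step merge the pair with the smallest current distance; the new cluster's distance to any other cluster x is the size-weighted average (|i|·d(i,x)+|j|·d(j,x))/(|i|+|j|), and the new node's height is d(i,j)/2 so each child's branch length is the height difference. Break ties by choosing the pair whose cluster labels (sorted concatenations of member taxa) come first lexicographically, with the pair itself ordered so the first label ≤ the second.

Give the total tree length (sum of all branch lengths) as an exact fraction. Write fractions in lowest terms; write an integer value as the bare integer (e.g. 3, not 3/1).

2215/48

iteration 1: select U,V (d=1); attach at lengths (1/2, 1/2); label the merged cluster UV
  updated: d(A,UV)=17/2, d(C,UV)=20, d(I,UV)=41/2, d(K,UV)=20, d(M,UV)=27/2, d(UV,Y)=25/2
iteration 2: select A,C (d=5); attach at lengths (5/2, 5/2); label the merged cluster AC
  updated: d(AC,I)=14, d(AC,K)=9, d(AC,M)=25/2, d(AC,UV)=57/4, d(AC,Y)=23
iteration 3: select AC,K (d=9); attach at lengths (2, 9/2); label the merged cluster ACK
  updated: d(ACK,I)=41/3, d(ACK,M)=52/3, d(ACK,UV)=97/6, d(ACK,Y)=76/3
iteration 4: select M,Y (d=12); attach at lengths (6, 6); label the merged cluster MY
  updated: d(ACK,MY)=64/3, d(I,MY)=43/2, d(MY,UV)=13
iteration 5: select MY,UV (d=13); attach at lengths (1/2, 6); label the merged cluster MUVY
  updated: d(ACK,MUVY)=75/4, d(I,MUVY)=21
iteration 6: select ACK,I (d=41/3); attach at lengths (7/3, 41/6); label the merged cluster ACIK
  updated: d(ACIK,MUVY)=309/16
iteration 7: select ACIK,MUVY (d=309/16); attach at lengths (271/96, 101/32); label the merged cluster ACIKMUVY
final tree: ((((A:5/2,C:5/2):2,K:9/2):7/3,I:41/6):271/96,((M:6,Y:6):1/2,(U:1/2,V:1/2):6):101/32)
total length: 2215/48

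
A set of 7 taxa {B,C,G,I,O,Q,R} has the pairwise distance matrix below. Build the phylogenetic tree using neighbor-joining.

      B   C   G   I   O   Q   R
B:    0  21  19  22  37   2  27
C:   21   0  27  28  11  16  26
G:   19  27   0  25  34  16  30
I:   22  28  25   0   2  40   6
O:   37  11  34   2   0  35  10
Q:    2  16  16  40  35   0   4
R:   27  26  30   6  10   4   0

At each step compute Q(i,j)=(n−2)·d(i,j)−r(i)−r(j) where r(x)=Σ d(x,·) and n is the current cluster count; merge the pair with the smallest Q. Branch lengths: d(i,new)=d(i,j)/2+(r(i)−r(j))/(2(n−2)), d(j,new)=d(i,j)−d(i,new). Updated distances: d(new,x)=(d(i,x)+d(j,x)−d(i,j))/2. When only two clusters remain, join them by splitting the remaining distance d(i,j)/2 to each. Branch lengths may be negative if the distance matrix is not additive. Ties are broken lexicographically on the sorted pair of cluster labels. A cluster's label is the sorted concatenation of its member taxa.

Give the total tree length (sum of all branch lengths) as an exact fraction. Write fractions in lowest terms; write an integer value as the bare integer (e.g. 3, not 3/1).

817/16

iteration 1: select I,O (d=2, Q=-242); attach at lengths (2/5, 8/5); label the merged cluster IO
  updated: d(B,IO)=57/2, d(C,IO)=37/2, d(G,IO)=57/2, d(IO,Q)=73/2, d(IO,R)=7
iteration 2: select IO,R (d=7, Q=-185); attach at lengths (53/8, 3/8); label the merged cluster IOR
  updated: d(B,IOR)=97/4, d(C,IOR)=75/4, d(G,IOR)=103/4, d(IOR,Q)=67/4
iteration 3: select C,IOR (d=75/4, Q=-112); attach at lengths (107/12, 59/6); label the merged cluster CIOR
  updated: d(B,CIOR)=53/4, d(CIOR,G)=17, d(CIOR,Q)=7
iteration 4: select B,Q (d=2, Q=-221/4); attach at lengths (53/16, -21/16); label the merged cluster BQ
  updated: d(BQ,CIOR)=73/8, d(BQ,G)=33/2
iteration 5: select BQ,CIOR (d=73/8, Q=-341/8); attach at lengths (69/16, 77/16); label the merged cluster BCIOQR
  updated: d(BCIOQR,G)=195/16
iteration 6: select BCIOQR,G (d=195/16); attach at lengths (195/32, 195/32); label the merged cluster BCGIOQR
final tree: (((B:53/16,Q:-21/16):69/16,(C:107/12,((I:2/5,O:8/5):53/8,R:3/8):59/6):77/16):195/32,G:195/32)
total length: 817/16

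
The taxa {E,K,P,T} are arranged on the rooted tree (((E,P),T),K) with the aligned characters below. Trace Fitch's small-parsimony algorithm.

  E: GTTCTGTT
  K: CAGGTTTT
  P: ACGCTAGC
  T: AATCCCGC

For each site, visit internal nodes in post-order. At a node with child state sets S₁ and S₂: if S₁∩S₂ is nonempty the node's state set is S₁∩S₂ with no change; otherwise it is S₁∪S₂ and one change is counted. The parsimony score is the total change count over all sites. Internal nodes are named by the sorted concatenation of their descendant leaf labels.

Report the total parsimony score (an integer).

EP@0: {G} ∪ {A} = {A,G} (union, +1)
EPT@0: {A,G} ∩ {A} = {A} (intersection, +0)
EKPT@0: {A} ∪ {C} = {A,C} (union, +1)
EP@1: {T} ∪ {C} = {C,T} (union, +1)
EPT@1: {C,T} ∪ {A} = {A,C,T} (union, +1)
EKPT@1: {A,C,T} ∩ {A} = {A} (intersection, +0)
EP@2: {T} ∪ {G} = {G,T} (union, +1)
EPT@2: {G,T} ∩ {T} = {T} (intersection, +0)
EKPT@2: {T} ∪ {G} = {G,T} (union, +1)
EP@3: {C} ∩ {C} = {C} (intersection, +0)
EPT@3: {C} ∩ {C} = {C} (intersection, +0)
EKPT@3: {C} ∪ {G} = {C,G} (union, +1)
EP@4: {T} ∩ {T} = {T} (intersection, +0)
EPT@4: {T} ∪ {C} = {C,T} (union, +1)
EKPT@4: {C,T} ∩ {T} = {T} (intersection, +0)
EP@5: {G} ∪ {A} = {A,G} (union, +1)
EPT@5: {A,G} ∪ {C} = {A,C,G} (union, +1)
EKPT@5: {A,C,G} ∪ {T} = {A,C,G,T} (union, +1)
EP@6: {T} ∪ {G} = {G,T} (union, +1)
EPT@6: {G,T} ∩ {G} = {G} (intersection, +0)
EKPT@6: {G} ∪ {T} = {G,T} (union, +1)
EP@7: {T} ∪ {C} = {C,T} (union, +1)
EPT@7: {C,T} ∩ {C} = {C} (intersection, +0)
EKPT@7: {C} ∪ {T} = {C,T} (union, +1)
per-site changes: [2, 2, 2, 1, 1, 3, 2, 2]; total = 15

15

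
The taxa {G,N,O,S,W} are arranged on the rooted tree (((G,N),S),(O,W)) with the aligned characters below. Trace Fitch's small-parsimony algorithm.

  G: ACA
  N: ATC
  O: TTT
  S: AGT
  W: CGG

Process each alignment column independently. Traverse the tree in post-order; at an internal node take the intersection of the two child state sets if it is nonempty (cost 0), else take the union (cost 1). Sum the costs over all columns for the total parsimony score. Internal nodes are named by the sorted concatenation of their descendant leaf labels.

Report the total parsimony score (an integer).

[col 0] GN: children G:{A}, N:{A} ∩→ {A}; cost 0
[col 0] GNS: children GN:{A}, S:{A} ∩→ {A}; cost 0
[col 0] OW: children O:{T}, W:{C} ∪→ {C,T}; cost 1
[col 0] GNOSW: children GNS:{A}, OW:{C,T} ∪→ {A,C,T}; cost 1
[col 1] GN: children G:{C}, N:{T} ∪→ {C,T}; cost 1
[col 1] GNS: children GN:{C,T}, S:{G} ∪→ {C,G,T}; cost 1
[col 1] OW: children O:{T}, W:{G} ∪→ {G,T}; cost 1
[col 1] GNOSW: children GNS:{C,G,T}, OW:{G,T} ∩→ {G,T}; cost 0
[col 2] GN: children G:{A}, N:{C} ∪→ {A,C}; cost 1
[col 2] GNS: children GN:{A,C}, S:{T} ∪→ {A,C,T}; cost 1
[col 2] OW: children O:{T}, W:{G} ∪→ {G,T}; cost 1
[col 2] GNOSW: children GNS:{A,C,T}, OW:{G,T} ∩→ {T}; cost 0
per-site changes: [2, 3, 3]; total = 8

8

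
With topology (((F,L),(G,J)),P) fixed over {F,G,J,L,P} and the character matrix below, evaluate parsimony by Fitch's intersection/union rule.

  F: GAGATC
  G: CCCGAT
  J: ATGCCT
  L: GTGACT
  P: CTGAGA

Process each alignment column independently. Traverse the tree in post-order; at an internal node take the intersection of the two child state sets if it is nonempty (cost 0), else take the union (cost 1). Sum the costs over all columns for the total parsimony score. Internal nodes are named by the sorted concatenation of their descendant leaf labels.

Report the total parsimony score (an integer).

12

FL@0: {G} ∩ {G} = {G} (intersection, +0)
GJ@0: {C} ∪ {A} = {A,C} (union, +1)
FGJL@0: {G} ∪ {A,C} = {A,C,G} (union, +1)
FGJLP@0: {A,C,G} ∩ {C} = {C} (intersection, +0)
FL@1: {A} ∪ {T} = {A,T} (union, +1)
GJ@1: {C} ∪ {T} = {C,T} (union, +1)
FGJL@1: {A,T} ∩ {C,T} = {T} (intersection, +0)
FGJLP@1: {T} ∩ {T} = {T} (intersection, +0)
FL@2: {G} ∩ {G} = {G} (intersection, +0)
GJ@2: {C} ∪ {G} = {C,G} (union, +1)
FGJL@2: {G} ∩ {C,G} = {G} (intersection, +0)
FGJLP@2: {G} ∩ {G} = {G} (intersection, +0)
FL@3: {A} ∩ {A} = {A} (intersection, +0)
GJ@3: {G} ∪ {C} = {C,G} (union, +1)
FGJL@3: {A} ∪ {C,G} = {A,C,G} (union, +1)
FGJLP@3: {A,C,G} ∩ {A} = {A} (intersection, +0)
FL@4: {T} ∪ {C} = {C,T} (union, +1)
GJ@4: {A} ∪ {C} = {A,C} (union, +1)
FGJL@4: {C,T} ∩ {A,C} = {C} (intersection, +0)
FGJLP@4: {C} ∪ {G} = {C,G} (union, +1)
FL@5: {C} ∪ {T} = {C,T} (union, +1)
GJ@5: {T} ∩ {T} = {T} (intersection, +0)
FGJL@5: {C,T} ∩ {T} = {T} (intersection, +0)
FGJLP@5: {T} ∪ {A} = {A,T} (union, +1)
per-site changes: [2, 2, 1, 2, 3, 2]; total = 12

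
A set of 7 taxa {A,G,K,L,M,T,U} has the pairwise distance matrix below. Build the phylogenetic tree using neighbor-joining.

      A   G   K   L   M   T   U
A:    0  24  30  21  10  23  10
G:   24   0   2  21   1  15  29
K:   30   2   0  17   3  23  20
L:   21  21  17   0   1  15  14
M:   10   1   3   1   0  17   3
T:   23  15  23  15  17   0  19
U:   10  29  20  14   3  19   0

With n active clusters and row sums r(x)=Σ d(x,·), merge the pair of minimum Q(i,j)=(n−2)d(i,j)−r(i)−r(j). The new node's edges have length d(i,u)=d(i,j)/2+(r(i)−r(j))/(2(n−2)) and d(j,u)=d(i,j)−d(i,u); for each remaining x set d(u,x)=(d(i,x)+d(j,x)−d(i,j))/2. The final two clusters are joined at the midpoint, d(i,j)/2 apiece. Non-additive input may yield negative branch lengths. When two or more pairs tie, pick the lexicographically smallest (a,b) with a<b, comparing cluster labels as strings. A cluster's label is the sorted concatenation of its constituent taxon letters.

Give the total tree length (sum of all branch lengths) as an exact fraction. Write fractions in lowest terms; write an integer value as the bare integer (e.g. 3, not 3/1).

1. join G+K (d=2, Q=-177) ⇒ GK; edges |G|=7/10, |K|=13/10
  updated: d(A,GK)=26, d(GK,L)=18, d(GK,M)=1, d(GK,T)=18, d(GK,U)=47/2
2. join A+U (d=10, Q=-239/2) ⇒ AU; edges |A|=121/16, |U|=39/16
  updated: d(AU,GK)=79/4, d(AU,L)=25/2, d(AU,M)=3/2, d(AU,T)=16
3. join GK+M (d=1, Q=-297/4) ⇒ GKM; edges |GK|=157/24, |M|=-133/24
  updated: d(AU,GKM)=81/8, d(GKM,L)=9, d(GKM,T)=17
4. join AU+T (d=16, Q=-437/8) ⇒ ATU; edges |AU|=181/32, |T|=331/32
  updated: d(ATU,GKM)=89/16, d(ATU,L)=23/4
5. join ATU+GKM (d=89/16, Q=-325/16) ⇒ AGKMTU; edges |ATU|=37/32, |GKM|=141/32
  updated: d(AGKMTU,L)=147/32
6. join AGKMTU+L (d=147/32) ⇒ AGKLMTU; edges |AGKMTU|=147/64, |L|=147/64
final tree: ((((A:121/16,U:39/16):181/32,T:331/32):37/32,((G:7/10,K:13/10):157/24,M:-133/24):141/32):147/64,L:147/64)
total length: 1253/32

1253/32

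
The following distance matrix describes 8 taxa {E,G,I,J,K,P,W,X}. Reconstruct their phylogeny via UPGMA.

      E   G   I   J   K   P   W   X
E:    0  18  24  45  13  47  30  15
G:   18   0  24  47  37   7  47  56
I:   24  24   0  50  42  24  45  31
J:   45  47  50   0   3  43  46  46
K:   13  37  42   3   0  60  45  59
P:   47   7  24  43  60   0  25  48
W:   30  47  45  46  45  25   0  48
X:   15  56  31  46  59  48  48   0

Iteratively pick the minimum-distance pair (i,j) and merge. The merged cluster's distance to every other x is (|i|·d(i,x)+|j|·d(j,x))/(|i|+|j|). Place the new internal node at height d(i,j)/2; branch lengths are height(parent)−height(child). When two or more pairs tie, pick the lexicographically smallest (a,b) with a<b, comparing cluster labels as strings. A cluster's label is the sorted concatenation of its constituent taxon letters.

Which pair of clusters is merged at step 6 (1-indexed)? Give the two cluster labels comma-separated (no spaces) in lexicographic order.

iteration 1: select J,K (d=3); attach at lengths (3/2, 3/2); label the merged cluster JK
  updated: d(E,JK)=29, d(G,JK)=42, d(I,JK)=46, d(JK,P)=103/2, d(JK,W)=91/2, d(JK,X)=105/2
iteration 2: select G,P (d=7); attach at lengths (7/2, 7/2); label the merged cluster GP
  updated: d(E,GP)=65/2, d(GP,I)=24, d(GP,JK)=187/4, d(GP,W)=36, d(GP,X)=52
iteration 3: select E,X (d=15); attach at lengths (15/2, 15/2); label the merged cluster EX
  updated: d(EX,GP)=169/4, d(EX,I)=55/2, d(EX,JK)=163/4, d(EX,W)=39
iteration 4: select GP,I (d=24); attach at lengths (17/2, 12); label the merged cluster GIP
  updated: d(EX,GIP)=112/3, d(GIP,JK)=93/2, d(GIP,W)=39
iteration 5: select EX,GIP (d=112/3); attach at lengths (67/6, 20/3); label the merged cluster EGIPX
  updated: d(EGIPX,JK)=221/5, d(EGIPX,W)=39
iteration 6: select EGIPX,W (d=39); attach at lengths (5/6, 39/2); label the merged cluster EGIPWX
  updated: d(EGIPWX,JK)=533/12
iteration 7: select EGIPWX,JK (d=533/12); attach at lengths (65/24, 497/24); label the merged cluster EGIJKPWX
final tree: ((((E:15/2,X:15/2):67/6,((G:7/2,P:7/2):17/2,I:12):20/3):5/6,W:39/2):65/24,(J:3/2,K:3/2):497/24)
total length: 1285/12

EGIPX,W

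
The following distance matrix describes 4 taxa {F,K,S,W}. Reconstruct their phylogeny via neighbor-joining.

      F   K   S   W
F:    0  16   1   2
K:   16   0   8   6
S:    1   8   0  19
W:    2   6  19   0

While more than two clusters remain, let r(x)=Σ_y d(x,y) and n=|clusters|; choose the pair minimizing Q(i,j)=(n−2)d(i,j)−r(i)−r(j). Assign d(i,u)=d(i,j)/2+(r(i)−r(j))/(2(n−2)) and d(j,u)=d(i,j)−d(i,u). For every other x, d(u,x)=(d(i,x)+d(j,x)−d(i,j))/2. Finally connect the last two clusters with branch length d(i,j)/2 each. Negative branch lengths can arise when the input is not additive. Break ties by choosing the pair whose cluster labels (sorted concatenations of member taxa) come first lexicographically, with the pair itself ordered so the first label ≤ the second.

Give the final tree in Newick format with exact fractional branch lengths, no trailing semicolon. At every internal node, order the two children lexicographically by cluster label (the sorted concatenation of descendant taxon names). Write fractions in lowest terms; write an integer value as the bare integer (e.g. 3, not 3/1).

step 1: merge (F,S) at d=1, Q=-45; branch lengths F→-7/4, S→11/4; new cluster FS
  updated: d(FS,K)=23/2, d(FS,W)=10
step 2: merge (FS,K) at d=23/2, Q=-55/2; branch lengths FS→31/4, K→15/4; new cluster FKS
  updated: d(FKS,W)=9/4
step 3: merge (FKS,W) at d=9/4; branch lengths FKS→9/8, W→9/8; new cluster FKSW
final tree: (((F:-7/4,S:11/4):31/4,K:15/4):9/8,W:9/8)
total length: 59/4

(((F:-7/4,S:11/4):31/4,K:15/4):9/8,W:9/8)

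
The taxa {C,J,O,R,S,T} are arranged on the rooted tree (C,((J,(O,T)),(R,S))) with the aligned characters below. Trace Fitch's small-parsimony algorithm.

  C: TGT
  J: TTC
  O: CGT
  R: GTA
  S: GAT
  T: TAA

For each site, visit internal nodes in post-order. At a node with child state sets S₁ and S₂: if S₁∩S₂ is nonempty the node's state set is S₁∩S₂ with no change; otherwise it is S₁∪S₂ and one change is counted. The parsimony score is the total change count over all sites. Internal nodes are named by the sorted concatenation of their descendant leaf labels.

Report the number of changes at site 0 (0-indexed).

2

[col 0] OT: children O:{C}, T:{T} ∪→ {C,T}; cost 1
[col 0] JOT: children J:{T}, OT:{C,T} ∩→ {T}; cost 0
[col 0] RS: children R:{G}, S:{G} ∩→ {G}; cost 0
[col 0] JORST: children JOT:{T}, RS:{G} ∪→ {G,T}; cost 1
[col 0] CJORST: children C:{T}, JORST:{G,T} ∩→ {T}; cost 0
[col 1] OT: children O:{G}, T:{A} ∪→ {A,G}; cost 1
[col 1] JOT: children J:{T}, OT:{A,G} ∪→ {A,G,T}; cost 1
[col 1] RS: children R:{T}, S:{A} ∪→ {A,T}; cost 1
[col 1] JORST: children JOT:{A,G,T}, RS:{A,T} ∩→ {A,T}; cost 0
[col 1] CJORST: children C:{G}, JORST:{A,T} ∪→ {A,G,T}; cost 1
[col 2] OT: children O:{T}, T:{A} ∪→ {A,T}; cost 1
[col 2] JOT: children J:{C}, OT:{A,T} ∪→ {A,C,T}; cost 1
[col 2] RS: children R:{A}, S:{T} ∪→ {A,T}; cost 1
[col 2] JORST: children JOT:{A,C,T}, RS:{A,T} ∩→ {A,T}; cost 0
[col 2] CJORST: children C:{T}, JORST:{A,T} ∩→ {T}; cost 0
per-site changes: [2, 4, 3]; total = 9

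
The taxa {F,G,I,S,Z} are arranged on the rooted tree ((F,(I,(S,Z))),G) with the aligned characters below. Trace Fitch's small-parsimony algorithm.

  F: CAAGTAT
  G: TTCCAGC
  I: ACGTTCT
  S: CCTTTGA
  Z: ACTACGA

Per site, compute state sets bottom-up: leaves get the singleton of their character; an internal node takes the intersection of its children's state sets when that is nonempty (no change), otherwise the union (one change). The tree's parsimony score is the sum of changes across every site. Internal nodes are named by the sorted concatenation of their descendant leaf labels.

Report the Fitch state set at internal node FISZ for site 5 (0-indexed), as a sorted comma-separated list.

A,C,G

site 0, node SZ: S={C} ∪ Z={A} → {A,C} (+1)
site 0, node ISZ: I={A} ∩ SZ={A,C} → {A} (+0)
site 0, node FISZ: F={C} ∪ ISZ={A} → {A,C} (+1)
site 0, node FGISZ: FISZ={A,C} ∪ G={T} → {A,C,T} (+1)
site 1, node SZ: S={C} ∩ Z={C} → {C} (+0)
site 1, node ISZ: I={C} ∩ SZ={C} → {C} (+0)
site 1, node FISZ: F={A} ∪ ISZ={C} → {A,C} (+1)
site 1, node FGISZ: FISZ={A,C} ∪ G={T} → {A,C,T} (+1)
site 2, node SZ: S={T} ∩ Z={T} → {T} (+0)
site 2, node ISZ: I={G} ∪ SZ={T} → {G,T} (+1)
site 2, node FISZ: F={A} ∪ ISZ={G,T} → {A,G,T} (+1)
site 2, node FGISZ: FISZ={A,G,T} ∪ G={C} → {A,C,G,T} (+1)
site 3, node SZ: S={T} ∪ Z={A} → {A,T} (+1)
site 3, node ISZ: I={T} ∩ SZ={A,T} → {T} (+0)
site 3, node FISZ: F={G} ∪ ISZ={T} → {G,T} (+1)
site 3, node FGISZ: FISZ={G,T} ∪ G={C} → {C,G,T} (+1)
site 4, node SZ: S={T} ∪ Z={C} → {C,T} (+1)
site 4, node ISZ: I={T} ∩ SZ={C,T} → {T} (+0)
site 4, node FISZ: F={T} ∩ ISZ={T} → {T} (+0)
site 4, node FGISZ: FISZ={T} ∪ G={A} → {A,T} (+1)
site 5, node SZ: S={G} ∩ Z={G} → {G} (+0)
site 5, node ISZ: I={C} ∪ SZ={G} → {C,G} (+1)
site 5, node FISZ: F={A} ∪ ISZ={C,G} → {A,C,G} (+1)
site 5, node FGISZ: FISZ={A,C,G} ∩ G={G} → {G} (+0)
site 6, node SZ: S={A} ∩ Z={A} → {A} (+0)
site 6, node ISZ: I={T} ∪ SZ={A} → {A,T} (+1)
site 6, node FISZ: F={T} ∩ ISZ={A,T} → {T} (+0)
site 6, node FGISZ: FISZ={T} ∪ G={C} → {C,T} (+1)
per-site changes: [3, 2, 3, 3, 2, 2, 2]; total = 17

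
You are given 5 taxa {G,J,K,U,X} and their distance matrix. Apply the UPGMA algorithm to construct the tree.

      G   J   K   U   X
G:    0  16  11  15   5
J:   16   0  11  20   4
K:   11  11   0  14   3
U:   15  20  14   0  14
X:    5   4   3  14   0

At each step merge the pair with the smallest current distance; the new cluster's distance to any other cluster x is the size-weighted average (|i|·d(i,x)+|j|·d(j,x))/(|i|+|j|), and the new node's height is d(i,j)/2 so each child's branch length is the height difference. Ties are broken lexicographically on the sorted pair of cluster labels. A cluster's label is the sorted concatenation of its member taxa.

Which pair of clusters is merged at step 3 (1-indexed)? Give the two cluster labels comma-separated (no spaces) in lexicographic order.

G,JKX

iteration 1: select K,X (d=3); attach at lengths (3/2, 3/2); label the merged cluster KX
  updated: d(G,KX)=8, d(J,KX)=15/2, d(KX,U)=14
iteration 2: select J,KX (d=15/2); attach at lengths (15/4, 9/4); label the merged cluster JKX
  updated: d(G,JKX)=32/3, d(JKX,U)=16
iteration 3: select G,JKX (d=32/3); attach at lengths (16/3, 19/12); label the merged cluster GJKX
  updated: d(GJKX,U)=63/4
iteration 4: select GJKX,U (d=63/4); attach at lengths (61/24, 63/8); label the merged cluster GJKUX
final tree: ((G:16/3,(J:15/4,(K:3/2,X:3/2):9/4):19/12):61/24,U:63/8)
total length: 79/3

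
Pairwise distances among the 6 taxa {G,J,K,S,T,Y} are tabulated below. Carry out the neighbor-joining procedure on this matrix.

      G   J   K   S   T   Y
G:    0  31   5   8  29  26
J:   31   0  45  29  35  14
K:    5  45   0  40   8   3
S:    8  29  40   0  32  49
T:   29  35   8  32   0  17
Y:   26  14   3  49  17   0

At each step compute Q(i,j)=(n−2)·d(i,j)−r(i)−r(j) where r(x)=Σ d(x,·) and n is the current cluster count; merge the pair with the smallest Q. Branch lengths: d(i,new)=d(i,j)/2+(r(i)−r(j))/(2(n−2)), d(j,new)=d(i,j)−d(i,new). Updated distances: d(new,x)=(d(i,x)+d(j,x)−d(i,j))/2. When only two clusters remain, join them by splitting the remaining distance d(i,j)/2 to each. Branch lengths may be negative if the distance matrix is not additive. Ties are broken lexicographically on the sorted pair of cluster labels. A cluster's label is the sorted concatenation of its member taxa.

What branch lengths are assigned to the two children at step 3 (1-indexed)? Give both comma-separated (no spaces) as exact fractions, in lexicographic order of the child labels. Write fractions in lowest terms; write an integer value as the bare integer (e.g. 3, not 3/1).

step 1: merge (G,S) at d=8, Q=-225; branch lengths G→-27/8, S→91/8; new cluster GS
  updated: d(GS,J)=26, d(GS,K)=37/2, d(GS,T)=53/2, d(GS,Y)=67/2
step 2: merge (GS,J) at d=26, Q=-293/2; branch lengths GS→125/12, J→187/12; new cluster GJS
  updated: d(GJS,K)=75/4, d(GJS,T)=71/4, d(GJS,Y)=43/4
step 3: merge (GJS,Y) at d=43/4, Q=-113/2; branch lengths GJS→19/2, Y→5/4; new cluster GJSY
  updated: d(GJSY,K)=11/2, d(GJSY,T)=12
step 4: merge (GJSY,K) at d=11/2, Q=-51/2; branch lengths GJSY→19/4, K→3/4; new cluster GJKSY
  updated: d(GJKSY,T)=29/4
step 5: merge (GJKSY,T) at d=29/4; branch lengths GJKSY→29/8, T→29/8; new cluster GJKSTY
final tree: (((((G:-27/8,S:91/8):125/12,J:187/12):19/2,Y:5/4):19/4,K:3/4):29/8,T:29/8)
total length: 115/2

19/2,5/4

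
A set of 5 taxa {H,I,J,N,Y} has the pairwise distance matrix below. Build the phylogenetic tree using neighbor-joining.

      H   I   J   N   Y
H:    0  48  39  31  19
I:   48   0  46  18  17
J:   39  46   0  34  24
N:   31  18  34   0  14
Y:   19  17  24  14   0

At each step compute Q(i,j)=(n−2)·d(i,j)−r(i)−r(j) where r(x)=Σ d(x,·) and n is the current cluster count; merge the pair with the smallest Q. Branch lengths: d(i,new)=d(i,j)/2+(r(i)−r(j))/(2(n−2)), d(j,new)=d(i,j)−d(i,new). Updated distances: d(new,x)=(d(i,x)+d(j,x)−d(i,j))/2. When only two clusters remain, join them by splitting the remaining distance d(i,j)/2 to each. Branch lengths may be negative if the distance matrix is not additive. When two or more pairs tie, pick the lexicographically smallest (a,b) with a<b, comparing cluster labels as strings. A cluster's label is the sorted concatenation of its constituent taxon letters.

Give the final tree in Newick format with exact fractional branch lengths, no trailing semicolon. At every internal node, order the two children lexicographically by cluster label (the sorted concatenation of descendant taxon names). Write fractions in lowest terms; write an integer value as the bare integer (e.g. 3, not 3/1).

1. join I+N (d=18, Q=-172) ⇒ IN; edges |I|=43/3, |N|=11/3
  updated: d(H,IN)=61/2, d(IN,J)=31, d(IN,Y)=13/2
2. join H+J (d=39, Q=-209/2) ⇒ HJ; edges |H|=145/8, |J|=167/8
  updated: d(HJ,IN)=45/4, d(HJ,Y)=2
3. join HJ+IN (d=45/4, Q=-79/4) ⇒ HIJN; edges |HJ|=27/8, |IN|=63/8
  updated: d(HIJN,Y)=-11/8
4. join HIJN+Y (d=-11/8) ⇒ HIJNY; edges |HIJN|=-11/16, |Y|=-11/16
final tree: (((H:145/8,J:167/8):27/8,(I:43/3,N:11/3):63/8):-11/16,Y:-11/16)
total length: 535/8

(((H:145/8,J:167/8):27/8,(I:43/3,N:11/3):63/8):-11/16,Y:-11/16)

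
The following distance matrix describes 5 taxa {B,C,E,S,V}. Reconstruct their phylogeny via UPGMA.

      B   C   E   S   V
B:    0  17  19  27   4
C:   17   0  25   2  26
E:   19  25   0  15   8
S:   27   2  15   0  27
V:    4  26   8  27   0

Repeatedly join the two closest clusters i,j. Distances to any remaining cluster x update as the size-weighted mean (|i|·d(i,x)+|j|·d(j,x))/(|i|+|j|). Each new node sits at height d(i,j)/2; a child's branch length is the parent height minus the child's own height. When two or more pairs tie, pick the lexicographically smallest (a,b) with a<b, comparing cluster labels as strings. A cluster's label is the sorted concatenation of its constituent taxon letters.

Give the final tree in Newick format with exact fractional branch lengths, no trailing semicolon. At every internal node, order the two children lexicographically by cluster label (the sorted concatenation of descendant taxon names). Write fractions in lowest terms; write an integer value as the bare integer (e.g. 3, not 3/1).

iteration 1: select C,S (d=2); attach at lengths (1, 1); label the merged cluster CS
  updated: d(B,CS)=22, d(CS,E)=20, d(CS,V)=53/2
iteration 2: select B,V (d=4); attach at lengths (2, 2); label the merged cluster BV
  updated: d(BV,CS)=97/4, d(BV,E)=27/2
iteration 3: select BV,E (d=27/2); attach at lengths (19/4, 27/4); label the merged cluster BEV
  updated: d(BEV,CS)=137/6
iteration 4: select BEV,CS (d=137/6); attach at lengths (14/3, 125/12); label the merged cluster BCESV
final tree: (((B:2,V:2):19/4,E:27/4):14/3,(C:1,S:1):125/12)
total length: 391/12

(((B:2,V:2):19/4,E:27/4):14/3,(C:1,S:1):125/12)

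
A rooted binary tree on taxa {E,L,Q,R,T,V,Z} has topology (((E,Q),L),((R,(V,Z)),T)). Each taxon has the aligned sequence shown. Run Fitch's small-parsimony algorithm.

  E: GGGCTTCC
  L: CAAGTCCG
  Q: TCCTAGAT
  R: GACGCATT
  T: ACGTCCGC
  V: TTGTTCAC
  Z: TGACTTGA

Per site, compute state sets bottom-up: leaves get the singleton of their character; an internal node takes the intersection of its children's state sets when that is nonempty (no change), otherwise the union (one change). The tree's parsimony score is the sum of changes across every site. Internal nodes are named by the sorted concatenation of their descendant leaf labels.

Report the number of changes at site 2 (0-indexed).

[col 0] EQ: children E:{G}, Q:{T} ∪→ {G,T}; cost 1
[col 0] ELQ: children EQ:{G,T}, L:{C} ∪→ {C,G,T}; cost 1
[col 0] VZ: children V:{T}, Z:{T} ∩→ {T}; cost 0
[col 0] RVZ: children R:{G}, VZ:{T} ∪→ {G,T}; cost 1
[col 0] RTVZ: children RVZ:{G,T}, T:{A} ∪→ {A,G,T}; cost 1
[col 0] ELQRTVZ: children ELQ:{C,G,T}, RTVZ:{A,G,T} ∩→ {G,T}; cost 0
[col 1] EQ: children E:{G}, Q:{C} ∪→ {C,G}; cost 1
[col 1] ELQ: children EQ:{C,G}, L:{A} ∪→ {A,C,G}; cost 1
[col 1] VZ: children V:{T}, Z:{G} ∪→ {G,T}; cost 1
[col 1] RVZ: children R:{A}, VZ:{G,T} ∪→ {A,G,T}; cost 1
[col 1] RTVZ: children RVZ:{A,G,T}, T:{C} ∪→ {A,C,G,T}; cost 1
[col 1] ELQRTVZ: children ELQ:{A,C,G}, RTVZ:{A,C,G,T} ∩→ {A,C,G}; cost 0
[col 2] EQ: children E:{G}, Q:{C} ∪→ {C,G}; cost 1
[col 2] ELQ: children EQ:{C,G}, L:{A} ∪→ {A,C,G}; cost 1
[col 2] VZ: children V:{G}, Z:{A} ∪→ {A,G}; cost 1
[col 2] RVZ: children R:{C}, VZ:{A,G} ∪→ {A,C,G}; cost 1
[col 2] RTVZ: children RVZ:{A,C,G}, T:{G} ∩→ {G}; cost 0
[col 2] ELQRTVZ: children ELQ:{A,C,G}, RTVZ:{G} ∩→ {G}; cost 0
[col 3] EQ: children E:{C}, Q:{T} ∪→ {C,T}; cost 1
[col 3] ELQ: children EQ:{C,T}, L:{G} ∪→ {C,G,T}; cost 1
[col 3] VZ: children V:{T}, Z:{C} ∪→ {C,T}; cost 1
[col 3] RVZ: children R:{G}, VZ:{C,T} ∪→ {C,G,T}; cost 1
[col 3] RTVZ: children RVZ:{C,G,T}, T:{T} ∩→ {T}; cost 0
[col 3] ELQRTVZ: children ELQ:{C,G,T}, RTVZ:{T} ∩→ {T}; cost 0
[col 4] EQ: children E:{T}, Q:{A} ∪→ {A,T}; cost 1
[col 4] ELQ: children EQ:{A,T}, L:{T} ∩→ {T}; cost 0
[col 4] VZ: children V:{T}, Z:{T} ∩→ {T}; cost 0
[col 4] RVZ: children R:{C}, VZ:{T} ∪→ {C,T}; cost 1
[col 4] RTVZ: children RVZ:{C,T}, T:{C} ∩→ {C}; cost 0
[col 4] ELQRTVZ: children ELQ:{T}, RTVZ:{C} ∪→ {C,T}; cost 1
[col 5] EQ: children E:{T}, Q:{G} ∪→ {G,T}; cost 1
[col 5] ELQ: children EQ:{G,T}, L:{C} ∪→ {C,G,T}; cost 1
[col 5] VZ: children V:{C}, Z:{T} ∪→ {C,T}; cost 1
[col 5] RVZ: children R:{A}, VZ:{C,T} ∪→ {A,C,T}; cost 1
[col 5] RTVZ: children RVZ:{A,C,T}, T:{C} ∩→ {C}; cost 0
[col 5] ELQRTVZ: children ELQ:{C,G,T}, RTVZ:{C} ∩→ {C}; cost 0
[col 6] EQ: children E:{C}, Q:{A} ∪→ {A,C}; cost 1
[col 6] ELQ: children EQ:{A,C}, L:{C} ∩→ {C}; cost 0
[col 6] VZ: children V:{A}, Z:{G} ∪→ {A,G}; cost 1
[col 6] RVZ: children R:{T}, VZ:{A,G} ∪→ {A,G,T}; cost 1
[col 6] RTVZ: children RVZ:{A,G,T}, T:{G} ∩→ {G}; cost 0
[col 6] ELQRTVZ: children ELQ:{C}, RTVZ:{G} ∪→ {C,G}; cost 1
[col 7] EQ: children E:{C}, Q:{T} ∪→ {C,T}; cost 1
[col 7] ELQ: children EQ:{C,T}, L:{G} ∪→ {C,G,T}; cost 1
[col 7] VZ: children V:{C}, Z:{A} ∪→ {A,C}; cost 1
[col 7] RVZ: children R:{T}, VZ:{A,C} ∪→ {A,C,T}; cost 1
[col 7] RTVZ: children RVZ:{A,C,T}, T:{C} ∩→ {C}; cost 0
[col 7] ELQRTVZ: children ELQ:{C,G,T}, RTVZ:{C} ∩→ {C}; cost 0
per-site changes: [4, 5, 4, 4, 3, 4, 4, 4]; total = 32

4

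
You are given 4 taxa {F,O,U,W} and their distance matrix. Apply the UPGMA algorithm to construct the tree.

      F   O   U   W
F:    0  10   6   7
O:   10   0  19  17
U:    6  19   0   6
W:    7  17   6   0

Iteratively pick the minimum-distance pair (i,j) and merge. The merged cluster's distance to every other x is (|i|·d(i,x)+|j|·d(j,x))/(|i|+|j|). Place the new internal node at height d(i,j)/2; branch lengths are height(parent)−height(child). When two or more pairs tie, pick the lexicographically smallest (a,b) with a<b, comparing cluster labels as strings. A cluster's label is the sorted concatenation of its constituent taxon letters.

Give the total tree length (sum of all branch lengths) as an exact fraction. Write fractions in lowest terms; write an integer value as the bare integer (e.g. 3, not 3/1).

iteration 1: select F,U (d=6); attach at lengths (3, 3); label the merged cluster FU
  updated: d(FU,O)=29/2, d(FU,W)=13/2
iteration 2: select FU,W (d=13/2); attach at lengths (1/4, 13/4); label the merged cluster FUW
  updated: d(FUW,O)=46/3
iteration 3: select FUW,O (d=46/3); attach at lengths (53/12, 23/3); label the merged cluster FOUW
final tree: (((F:3,U:3):1/4,W:13/4):53/12,O:23/3)
total length: 259/12

259/12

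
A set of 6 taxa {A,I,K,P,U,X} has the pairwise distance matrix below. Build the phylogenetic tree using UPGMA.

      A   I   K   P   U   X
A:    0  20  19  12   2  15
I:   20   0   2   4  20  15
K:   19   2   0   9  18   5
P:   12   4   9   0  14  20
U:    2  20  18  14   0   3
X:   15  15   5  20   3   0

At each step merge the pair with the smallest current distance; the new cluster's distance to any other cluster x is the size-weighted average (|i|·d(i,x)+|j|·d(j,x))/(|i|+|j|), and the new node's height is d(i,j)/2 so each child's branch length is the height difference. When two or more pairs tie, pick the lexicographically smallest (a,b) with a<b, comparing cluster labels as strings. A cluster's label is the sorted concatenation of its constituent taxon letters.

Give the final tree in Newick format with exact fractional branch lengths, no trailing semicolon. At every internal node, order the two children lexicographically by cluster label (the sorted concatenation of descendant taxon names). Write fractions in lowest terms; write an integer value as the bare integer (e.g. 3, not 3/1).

(((A:1,U:1):7/2,X:9/2):31/9,((I:1,K:1):9/4,P:13/4):169/36)

step 1: merge (A,U) at d=2; branch lengths A→1, U→1; new cluster AU
  updated: d(AU,I)=20, d(AU,K)=37/2, d(AU,P)=13, d(AU,X)=9
step 2: merge (I,K) at d=2; branch lengths I→1, K→1; new cluster IK
  updated: d(AU,IK)=77/4, d(IK,P)=13/2, d(IK,X)=10
step 3: merge (IK,P) at d=13/2; branch lengths IK→9/4, P→13/4; new cluster IKP
  updated: d(AU,IKP)=103/6, d(IKP,X)=40/3
step 4: merge (AU,X) at d=9; branch lengths AU→7/2, X→9/2; new cluster AUX
  updated: d(AUX,IKP)=143/9
step 5: merge (AUX,IKP) at d=143/9; branch lengths AUX→31/9, IKP→169/36; new cluster AIKPUX
final tree: (((A:1,U:1):7/2,X:9/2):31/9,((I:1,K:1):9/4,P:13/4):169/36)
total length: 923/36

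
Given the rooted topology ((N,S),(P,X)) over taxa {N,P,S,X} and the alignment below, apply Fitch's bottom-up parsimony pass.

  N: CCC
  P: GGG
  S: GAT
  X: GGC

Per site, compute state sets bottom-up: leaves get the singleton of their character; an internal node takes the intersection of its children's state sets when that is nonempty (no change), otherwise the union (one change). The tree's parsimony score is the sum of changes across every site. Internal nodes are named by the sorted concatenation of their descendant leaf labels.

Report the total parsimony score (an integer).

NS@0: {C} ∪ {G} = {C,G} (union, +1)
PX@0: {G} ∩ {G} = {G} (intersection, +0)
NPSX@0: {C,G} ∩ {G} = {G} (intersection, +0)
NS@1: {C} ∪ {A} = {A,C} (union, +1)
PX@1: {G} ∩ {G} = {G} (intersection, +0)
NPSX@1: {A,C} ∪ {G} = {A,C,G} (union, +1)
NS@2: {C} ∪ {T} = {C,T} (union, +1)
PX@2: {G} ∪ {C} = {C,G} (union, +1)
NPSX@2: {C,T} ∩ {C,G} = {C} (intersection, +0)
per-site changes: [1, 2, 2]; total = 5

5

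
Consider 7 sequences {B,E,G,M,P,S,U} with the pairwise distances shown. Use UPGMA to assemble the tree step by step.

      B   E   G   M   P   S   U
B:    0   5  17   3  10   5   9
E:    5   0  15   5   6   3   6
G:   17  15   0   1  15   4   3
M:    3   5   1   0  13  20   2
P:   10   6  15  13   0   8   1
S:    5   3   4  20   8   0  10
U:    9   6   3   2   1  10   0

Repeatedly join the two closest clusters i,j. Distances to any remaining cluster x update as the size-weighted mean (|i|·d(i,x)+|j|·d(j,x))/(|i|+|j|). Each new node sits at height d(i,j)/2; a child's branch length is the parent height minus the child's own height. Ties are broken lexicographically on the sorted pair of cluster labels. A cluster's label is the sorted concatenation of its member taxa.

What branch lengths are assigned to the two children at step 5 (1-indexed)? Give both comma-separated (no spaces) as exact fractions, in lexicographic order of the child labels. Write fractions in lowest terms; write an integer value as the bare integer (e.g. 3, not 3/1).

19/12,43/12

step 1: merge (G,M) at d=1; branch lengths G→1/2, M→1/2; new cluster GM
  updated: d(B,GM)=10, d(E,GM)=10, d(GM,P)=14, d(GM,S)=12, d(GM,U)=5/2
step 2: merge (P,U) at d=1; branch lengths P→1/2, U→1/2; new cluster PU
  updated: d(B,PU)=19/2, d(E,PU)=6, d(GM,PU)=33/4, d(PU,S)=9
step 3: merge (E,S) at d=3; branch lengths E→3/2, S→3/2; new cluster ES
  updated: d(B,ES)=5, d(ES,GM)=11, d(ES,PU)=15/2
step 4: merge (B,ES) at d=5; branch lengths B→5/2, ES→1; new cluster BES
  updated: d(BES,GM)=32/3, d(BES,PU)=49/6
step 5: merge (BES,PU) at d=49/6; branch lengths BES→19/12, PU→43/12; new cluster BEPSU
  updated: d(BEPSU,GM)=97/10
step 6: merge (BEPSU,GM) at d=97/10; branch lengths BEPSU→23/30, GM→87/20; new cluster BEGMPSU
final tree: (((B:5/2,(E:3/2,S:3/2):1):19/12,(P:1/2,U:1/2):43/12):23/30,(G:1/2,M:1/2):87/20)
total length: 1127/60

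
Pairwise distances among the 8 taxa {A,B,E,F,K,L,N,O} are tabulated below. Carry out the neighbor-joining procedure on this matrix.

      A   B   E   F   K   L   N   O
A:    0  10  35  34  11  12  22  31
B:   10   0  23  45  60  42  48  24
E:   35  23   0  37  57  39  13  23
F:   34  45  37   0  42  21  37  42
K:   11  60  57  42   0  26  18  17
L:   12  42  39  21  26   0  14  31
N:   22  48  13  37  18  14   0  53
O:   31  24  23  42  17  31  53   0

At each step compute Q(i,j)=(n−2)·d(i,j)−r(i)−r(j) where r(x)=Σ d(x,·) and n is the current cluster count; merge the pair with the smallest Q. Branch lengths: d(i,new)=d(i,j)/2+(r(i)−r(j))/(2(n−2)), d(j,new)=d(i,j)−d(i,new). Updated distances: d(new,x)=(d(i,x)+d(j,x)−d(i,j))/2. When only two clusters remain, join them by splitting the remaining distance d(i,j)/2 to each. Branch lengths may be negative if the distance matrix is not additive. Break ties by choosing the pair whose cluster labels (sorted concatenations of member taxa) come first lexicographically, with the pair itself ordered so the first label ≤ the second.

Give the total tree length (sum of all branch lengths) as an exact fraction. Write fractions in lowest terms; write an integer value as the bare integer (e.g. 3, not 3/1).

1547/16

step 1: merge (E,N) at d=13, Q=-354; branch lengths E→25/3, N→14/3; new cluster EN
  updated: d(A,EN)=22, d(B,EN)=29, d(EN,F)=61/2, d(EN,K)=31, d(EN,L)=20, d(EN,O)=63/2
step 2: merge (A,B) at d=10, Q=-280; branch lengths A→-4, B→14; new cluster AB
  updated: d(AB,EN)=41/2, d(AB,F)=69/2, d(AB,K)=61/2, d(AB,L)=22, d(AB,O)=45/2
step 3: merge (K,O) at d=17, Q=-445/2; branch lengths K→141/16, O→131/16; new cluster KO
  updated: d(AB,KO)=18, d(EN,KO)=91/4, d(F,KO)=67/2, d(KO,L)=20
step 4: merge (F,L) at d=21, Q=-279/2; branch lengths F→199/12, L→53/12; new cluster FL
  updated: d(AB,FL)=71/4, d(EN,FL)=59/4, d(FL,KO)=65/4
step 5: merge (AB,KO) at d=18, Q=-309/4; branch lengths AB→141/16, KO→147/16; new cluster ABKO
  updated: d(ABKO,EN)=101/8, d(ABKO,FL)=8
step 6: merge (ABKO,EN) at d=101/8, Q=-283/8; branch lengths ABKO→47/16, EN→155/16; new cluster ABEKNO
  updated: d(ABEKNO,FL)=81/16
step 7: merge (ABEKNO,FL) at d=81/16; branch lengths ABEKNO→81/32, FL→81/32; new cluster ABEFKLNO
final tree: ((((A:-4,B:14):141/16,(K:141/16,O:131/16):147/16):47/16,(E:25/3,N:14/3):155/16):81/32,(F:199/12,L:53/12):81/32)
total length: 1547/16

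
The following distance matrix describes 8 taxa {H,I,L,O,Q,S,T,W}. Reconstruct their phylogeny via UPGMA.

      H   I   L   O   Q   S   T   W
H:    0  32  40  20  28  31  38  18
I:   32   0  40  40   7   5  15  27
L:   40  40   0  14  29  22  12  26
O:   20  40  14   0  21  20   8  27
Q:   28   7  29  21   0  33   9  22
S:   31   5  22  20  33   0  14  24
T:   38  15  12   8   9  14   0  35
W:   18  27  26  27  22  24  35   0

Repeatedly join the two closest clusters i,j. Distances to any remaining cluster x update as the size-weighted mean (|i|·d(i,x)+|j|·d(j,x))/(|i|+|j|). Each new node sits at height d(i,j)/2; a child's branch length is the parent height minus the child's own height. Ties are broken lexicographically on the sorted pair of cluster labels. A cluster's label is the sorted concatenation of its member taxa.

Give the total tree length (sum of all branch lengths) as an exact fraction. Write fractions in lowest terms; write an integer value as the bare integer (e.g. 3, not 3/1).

1167/16

iteration 1: select I,S (d=5); attach at lengths (5/2, 5/2); label the merged cluster IS
  updated: d(H,IS)=63/2, d(IS,L)=31, d(IS,O)=30, d(IS,Q)=20, d(IS,T)=29/2, d(IS,W)=51/2
iteration 2: select O,T (d=8); attach at lengths (4, 4); label the merged cluster OT
  updated: d(H,OT)=29, d(IS,OT)=89/4, d(L,OT)=13, d(OT,Q)=15, d(OT,W)=31
iteration 3: select L,OT (d=13); attach at lengths (13/2, 5/2); label the merged cluster LOT
  updated: d(H,LOT)=98/3, d(IS,LOT)=151/6, d(LOT,Q)=59/3, d(LOT,W)=88/3
iteration 4: select H,W (d=18); attach at lengths (9, 9); label the merged cluster HW
  updated: d(HW,IS)=57/2, d(HW,LOT)=31, d(HW,Q)=25
iteration 5: select LOT,Q (d=59/3); attach at lengths (10/3, 59/6); label the merged cluster LOQT
  updated: d(HW,LOQT)=59/2, d(IS,LOQT)=191/8
iteration 6: select IS,LOQT (d=191/8); attach at lengths (151/16, 101/48); label the merged cluster ILOQST
  updated: d(HW,ILOQST)=175/6
iteration 7: select HW,ILOQST (d=175/6); attach at lengths (67/12, 127/48); label the merged cluster HILOQSTW
final tree: ((H:9,W:9):67/12,((I:5/2,S:5/2):151/16,((L:13/2,(O:4,T:4):5/2):10/3,Q:59/6):101/48):127/48)
total length: 1167/16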